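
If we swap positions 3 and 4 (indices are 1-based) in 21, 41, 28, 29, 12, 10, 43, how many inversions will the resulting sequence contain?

12

Positions 3 and 4 hold 28 and 29; after swapping, the array is [21, 41, 29, 28, 12, 10, 43].
Sweep left to right; for each value list the smaller values that follow it:
21 → 12, 10 → 2
41 → 29, 28, 12, 10 → 4
29 → 28, 12, 10 → 3
28 → 12, 10 → 2
12 → 10 → 1
10 → none → 0
43 → none → 0
Sum: 2 + 4 + 3 + 2 + 1 + 0 + 0 = 12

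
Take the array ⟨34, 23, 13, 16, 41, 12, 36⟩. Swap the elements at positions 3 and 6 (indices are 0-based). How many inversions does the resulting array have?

Positions 3 and 6 hold 16 and 36; after swapping, the array is [34, 23, 13, 36, 41, 12, 16].
Sweep left to right; for each value list the smaller values that follow it:
34: 4
23: 3
13: 1
36: 2
41: 2
12: 0
16: 0
Sum: 4 + 3 + 1 + 2 + 2 + 0 + 0 = 12

12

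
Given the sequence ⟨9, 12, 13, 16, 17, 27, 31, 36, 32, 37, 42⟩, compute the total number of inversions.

Sweep left to right; for each value list the smaller values that follow it:
9: 0
12: 0
13: 0
16: 0
17: 0
27: 0
31: 0
36: 1
32: 0
37: 0
42: 0
Sum: 0 + 0 + 0 + 0 + 0 + 0 + 0 + 1 + 0 + 0 + 0 = 1

There is 1 inversion.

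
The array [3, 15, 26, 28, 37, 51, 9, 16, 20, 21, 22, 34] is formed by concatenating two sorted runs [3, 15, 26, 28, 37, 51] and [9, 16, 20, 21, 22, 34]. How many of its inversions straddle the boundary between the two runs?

For each element r of the right run, count left-run elements greater than r:
r = 9: 15, 26, 28, 37, 51 → 5
r = 16: 26, 28, 37, 51 → 4
r = 20: 26, 28, 37, 51 → 4
r = 21: 26, 28, 37, 51 → 4
r = 22: 26, 28, 37, 51 → 4
r = 34: 37, 51 → 2
Cross-inversions: 5 + 4 + 4 + 4 + 4 + 2 = 23

23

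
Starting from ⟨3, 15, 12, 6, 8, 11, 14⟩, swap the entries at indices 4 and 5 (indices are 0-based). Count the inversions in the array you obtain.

9 inversions

Positions 4 and 5 hold 8 and 11; after swapping, the array is [3, 15, 12, 6, 11, 8, 14].
For each element, count later entries that are smaller:
3 → none → 0
15 → 12, 6, 11, 8, 14 → 5
12 → 6, 11, 8 → 3
6 → none → 0
11 → 8 → 1
8 → none → 0
14 → none → 0
Sum: 0 + 5 + 3 + 0 + 1 + 0 + 0 = 9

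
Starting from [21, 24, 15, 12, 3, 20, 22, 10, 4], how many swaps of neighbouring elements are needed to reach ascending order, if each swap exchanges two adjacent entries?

25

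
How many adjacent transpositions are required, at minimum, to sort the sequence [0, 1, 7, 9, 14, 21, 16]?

Each adjacent swap fixes exactly one inversion, so the minimum swap count equals the number of inversions.
Count inversions — for each element, later elements that are smaller:
0: none → 0
1: none → 0
7: none → 0
9: none → 0
14: none → 0
21: 16 → 1
16: none → 0
Total inversions: 0 + 0 + 0 + 0 + 0 + 1 + 0 = 1

1 swap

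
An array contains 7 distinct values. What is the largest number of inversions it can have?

The maximum occurs when the array is in strictly decreasing order: every one of the C(7, 2) pairs is inverted.
C(7, 2) = 7·6/2 = 21

21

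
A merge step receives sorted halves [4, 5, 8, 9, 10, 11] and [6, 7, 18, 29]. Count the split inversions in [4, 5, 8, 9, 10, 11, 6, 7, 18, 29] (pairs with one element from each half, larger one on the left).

Take each right-half value and tally the left-half values above it:
r = 6: 8, 9, 10, 11 → 4
r = 7: 8, 9, 10, 11 → 4
r = 18: none → 0
r = 29: none → 0
Cross-inversions: 4 + 4 + 0 + 0 = 8

8 cross-inversions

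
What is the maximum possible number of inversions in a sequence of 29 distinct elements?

A reversed (strictly descending) arrangement makes every pair an inversion, giving C(29, 2) inversions.
C(29, 2) = 29·28/2 = 406

There are 406 inversions.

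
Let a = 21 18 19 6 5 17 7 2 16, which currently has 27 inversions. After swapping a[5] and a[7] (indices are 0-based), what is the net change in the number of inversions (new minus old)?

Positions 5 and 7 hold 17 and 2; after swapping, the array is [21, 18, 19, 6, 5, 2, 7, 17, 16].
Sweep left to right; for each value list the smaller values that follow it:
21: 8
18: 6
19: 6
6: 2
5: 1
2: 0
7: 0
17: 1
16: 0
Sum: 8 + 6 + 6 + 2 + 1 + 0 + 0 + 1 + 0 = 24
Change: 24 − 27 = -3

-3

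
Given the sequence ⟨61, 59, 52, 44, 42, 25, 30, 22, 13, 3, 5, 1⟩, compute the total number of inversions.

There are 64 out-of-order pairs.

Element-by-element contributions:
61: 11
59: 10
52: 9
44: 8
42: 7
25: 5
30: 5
22: 4
13: 3
3: 1
5: 1
1: 0
Sum: 11 + 10 + 9 + 8 + 7 + 5 + 5 + 4 + 3 + 1 + 1 + 0 = 64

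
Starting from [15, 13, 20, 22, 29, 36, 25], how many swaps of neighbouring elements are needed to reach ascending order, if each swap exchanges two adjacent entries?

There are 3 swaps.

Minimum adjacent swaps = number of inversions (each swap of adjacent out-of-order elements removes one inversion and no swap can remove more).
Count inversions — for each element, later elements that are smaller:
15: 13 → 1
13: none → 0
20: none → 0
22: none → 0
29: 25 → 1
36: 25 → 1
25: none → 0
Total inversions: 1 + 0 + 0 + 0 + 1 + 1 + 0 = 3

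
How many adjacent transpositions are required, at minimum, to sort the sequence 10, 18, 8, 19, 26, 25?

3 adjacent swaps

The minimum number of adjacent swaps to sort an array equals its inversion count, since every such swap removes exactly one inversion.
Count inversions — for each element, later elements that are smaller:
10: 8 → 1
18: 8 → 1
8: none → 0
19: none → 0
26: 25 → 1
25: none → 0
Total inversions: 1 + 1 + 0 + 0 + 1 + 0 = 3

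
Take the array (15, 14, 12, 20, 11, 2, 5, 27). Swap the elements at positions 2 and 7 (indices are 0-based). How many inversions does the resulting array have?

There are 20 inversions.

Positions 2 and 7 hold 12 and 27; after swapping, the array is [15, 14, 27, 20, 11, 2, 5, 12].
For each element, count later entries that are smaller:
15 → 14, 11, 2, 5, 12 → 5
14 → 11, 2, 5, 12 → 4
27 → 20, 11, 2, 5, 12 → 5
20 → 11, 2, 5, 12 → 4
11 → 2, 5 → 2
2 → none → 0
5 → none → 0
12 → none → 0
Sum: 5 + 4 + 5 + 4 + 2 + 0 + 0 + 0 = 20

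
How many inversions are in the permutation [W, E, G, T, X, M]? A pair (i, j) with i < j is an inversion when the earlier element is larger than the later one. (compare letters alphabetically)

Element-by-element contributions:
W → E, G, T, M → 4
E → none → 0
G → none → 0
T → M → 1
X → M → 1
M → none → 0
Sum: 4 + 0 + 0 + 1 + 1 + 0 = 6

6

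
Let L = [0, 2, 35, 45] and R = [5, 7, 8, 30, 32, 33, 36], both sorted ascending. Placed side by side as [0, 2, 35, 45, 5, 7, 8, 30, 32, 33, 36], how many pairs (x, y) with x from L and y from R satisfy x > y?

13 cross-inversions

Take each right-half value and tally the left-half values above it:
r = 5: 35, 45 → 2
r = 7: 35, 45 → 2
r = 8: 35, 45 → 2
r = 30: 35, 45 → 2
r = 32: 35, 45 → 2
r = 33: 35, 45 → 2
r = 36: 45 → 1
Cross-inversions: 2 + 2 + 2 + 2 + 2 + 2 + 1 = 13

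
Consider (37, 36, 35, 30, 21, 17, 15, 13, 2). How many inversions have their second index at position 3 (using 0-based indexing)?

3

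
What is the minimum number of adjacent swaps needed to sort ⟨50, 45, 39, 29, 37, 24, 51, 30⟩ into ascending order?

19

The minimum number of adjacent swaps to sort an array equals its inversion count, since every such swap removes exactly one inversion.
Count inversions — for each element, later elements that are smaller:
50: 45, 39, 29, 37, 24, 30 → 6
45: 39, 29, 37, 24, 30 → 5
39: 29, 37, 24, 30 → 4
29: 24 → 1
37: 24, 30 → 2
24: none → 0
51: 30 → 1
30: none → 0
Total inversions: 6 + 5 + 4 + 1 + 2 + 0 + 1 + 0 = 19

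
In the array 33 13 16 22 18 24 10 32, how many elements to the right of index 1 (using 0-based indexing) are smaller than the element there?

The element at index 1 is 13.
Elements after it: 16, 22, 18, 24, 10, 32
Those smaller than 13: 10

1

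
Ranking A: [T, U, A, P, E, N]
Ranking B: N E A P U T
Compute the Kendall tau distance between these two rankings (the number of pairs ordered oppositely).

14 discordant pairs

Assign each item its position (1..6) in the first ordering, then rewrite the second ordering as that position sequence:
positions: T→1, U→2, A→3, P→4, E→5, N→6
second ordering as positions: [6, 5, 3, 4, 2, 1]
Discordant pairs = inversions in this position sequence.
6: 5, 3, 4, 2, 1 → 5
5: 3, 4, 2, 1 → 4
3: 2, 1 → 2
4: 2, 1 → 2
2: 1 → 1
1: 0
Total: 5 + 4 + 2 + 2 + 1 + 0 = 14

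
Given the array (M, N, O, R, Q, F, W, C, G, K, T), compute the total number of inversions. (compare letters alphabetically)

26 out-of-order pairs

Count, for each position, how many later elements it exceeds:
M: 4
N: 4
O: 4
R: 5
Q: 4
F: 1
W: 4
C: 0
G: 0
K: 0
T: 0
Sum: 4 + 4 + 4 + 5 + 4 + 1 + 4 + 0 + 0 + 0 + 0 = 26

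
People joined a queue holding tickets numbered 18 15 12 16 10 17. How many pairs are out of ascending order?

There are 9 inversions.

Listing every pair i<j with a[i]>a[j] (using 1-based positions):
(1,2): 18 > 15
(1,3): 18 > 12
(1,4): 18 > 16
(1,5): 18 > 10
(1,6): 18 > 17
(2,3): 15 > 12
(2,5): 15 > 10
(3,5): 12 > 10
(4,5): 16 > 10
That's 9 pairs.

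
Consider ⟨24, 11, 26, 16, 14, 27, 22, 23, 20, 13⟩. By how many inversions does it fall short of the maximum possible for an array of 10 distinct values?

Maximum inversions for 10 distinct elements is C(10, 2) = 10·9/2 = 45.
Current inversions — for each element, count later smaller elements:
24: 7
11: 0
26: 6
16: 2
14: 1
27: 4
22: 2
23: 2
20: 1
13: 0
Current total: 7 + 0 + 6 + 2 + 1 + 4 + 2 + 2 + 1 + 0 = 25
Shortfall: 45 − 25 = 20

20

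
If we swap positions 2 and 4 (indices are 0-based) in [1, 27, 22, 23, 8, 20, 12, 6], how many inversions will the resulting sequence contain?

Positions 2 and 4 hold 22 and 8; after swapping, the array is [1, 27, 8, 23, 22, 20, 12, 6].
Sweep left to right; for each value list the smaller values that follow it:
1: 0
27: 6
8: 1
23: 4
22: 3
20: 2
12: 1
6: 0
Sum: 0 + 6 + 1 + 4 + 3 + 2 + 1 + 0 = 17

There are 17 inversions.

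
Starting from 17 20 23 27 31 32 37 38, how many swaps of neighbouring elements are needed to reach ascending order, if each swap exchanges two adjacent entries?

The minimum number of adjacent swaps to sort an array equals its inversion count, since every such swap removes exactly one inversion.
Count inversions — for each element, later elements that are smaller:
17: none → 0
20: none → 0
23: none → 0
27: none → 0
31: none → 0
32: none → 0
37: none → 0
38: none → 0
Total inversions: 0 + 0 + 0 + 0 + 0 + 0 + 0 + 0 = 0

0 adjacent swaps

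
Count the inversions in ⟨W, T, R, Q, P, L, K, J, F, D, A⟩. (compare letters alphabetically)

55 inversions

Sweep left to right; for each value list the smaller values that follow it:
W → T, R, Q, P, L, K, J, F, D, A → 10
T → R, Q, P, L, K, J, F, D, A → 9
R → Q, P, L, K, J, F, D, A → 8
Q → P, L, K, J, F, D, A → 7
P → L, K, J, F, D, A → 6
L → K, J, F, D, A → 5
K → J, F, D, A → 4
J → F, D, A → 3
F → D, A → 2
D → A → 1
A → none → 0
Sum: 10 + 9 + 8 + 7 + 6 + 5 + 4 + 3 + 2 + 1 + 0 = 55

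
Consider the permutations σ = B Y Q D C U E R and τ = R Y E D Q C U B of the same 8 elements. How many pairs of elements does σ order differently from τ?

18 discordant pairs

Assign each item its position (1..8) in the first ordering, then rewrite the second ordering as that position sequence:
positions: B→1, Y→2, Q→3, D→4, C→5, U→6, E→7, R→8
second ordering as positions: [8, 2, 7, 4, 3, 5, 6, 1]
Discordant pairs = inversions in this position sequence.
8: 2, 7, 4, 3, 5, 6, 1 → 7
2: 1 → 1
7: 4, 3, 5, 6, 1 → 5
4: 3, 1 → 2
3: 1 → 1
5: 1 → 1
6: 1 → 1
1: 0
Total: 7 + 1 + 5 + 2 + 1 + 1 + 1 + 0 = 18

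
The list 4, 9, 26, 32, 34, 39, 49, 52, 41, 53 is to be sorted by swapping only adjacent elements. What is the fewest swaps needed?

2

Minimum adjacent swaps = number of inversions (each swap of adjacent out-of-order elements removes one inversion and no swap can remove more).
Count inversions — for each element, later elements that are smaller:
4: none → 0
9: none → 0
26: none → 0
32: none → 0
34: none → 0
39: none → 0
49: 41 → 1
52: 41 → 1
41: none → 0
53: none → 0
Total inversions: 0 + 0 + 0 + 0 + 0 + 0 + 1 + 1 + 0 + 0 = 2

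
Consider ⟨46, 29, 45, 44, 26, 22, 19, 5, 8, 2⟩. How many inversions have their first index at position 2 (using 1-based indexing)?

The element at index 2 is 29.
Elements after it: 45, 44, 26, 22, 19, 5, 8, 2
Those smaller than 29: 26, 22, 19, 5, 8, 2

6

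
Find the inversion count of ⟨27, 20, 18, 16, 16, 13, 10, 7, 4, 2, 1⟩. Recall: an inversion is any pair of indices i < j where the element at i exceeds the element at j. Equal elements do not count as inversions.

Element-by-element contributions:
27: 10
20: 9
18: 8
16: 6
16: 6
13: 5
10: 4
7: 3
4: 2
2: 1
1: 0
Sum: 10 + 9 + 8 + 6 + 6 + 5 + 4 + 3 + 2 + 1 + 0 = 54

54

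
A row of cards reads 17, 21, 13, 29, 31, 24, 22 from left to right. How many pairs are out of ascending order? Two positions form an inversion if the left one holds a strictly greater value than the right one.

For each element, count later entries that are smaller:
17 → 13 → 1
21 → 13 → 1
13 → none → 0
29 → 24, 22 → 2
31 → 24, 22 → 2
24 → 22 → 1
22 → none → 0
Sum: 1 + 1 + 0 + 2 + 2 + 1 + 0 = 7

7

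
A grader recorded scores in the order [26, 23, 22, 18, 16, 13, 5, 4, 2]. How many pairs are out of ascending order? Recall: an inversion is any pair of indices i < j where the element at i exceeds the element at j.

There are 36 out-of-order pairs.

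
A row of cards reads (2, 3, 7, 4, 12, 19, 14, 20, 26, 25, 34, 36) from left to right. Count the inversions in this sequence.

3

Count, for each position, how many later elements it exceeds:
2 → none → 0
3 → none → 0
7 → 4 → 1
4 → none → 0
12 → none → 0
19 → 14 → 1
14 → none → 0
20 → none → 0
26 → 25 → 1
25 → none → 0
34 → none → 0
36 → none → 0
Sum: 0 + 0 + 1 + 0 + 0 + 1 + 0 + 0 + 1 + 0 + 0 + 0 = 3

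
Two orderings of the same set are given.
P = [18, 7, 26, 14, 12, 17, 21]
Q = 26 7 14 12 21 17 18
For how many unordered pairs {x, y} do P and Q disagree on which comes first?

Disagreeing pairs: 8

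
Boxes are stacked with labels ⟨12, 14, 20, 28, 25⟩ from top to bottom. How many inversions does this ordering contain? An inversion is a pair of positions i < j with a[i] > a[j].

1

Listing every pair i<j with a[i]>a[j] (using 0-based positions):
(3,4): 28 > 25
That's 1 pair.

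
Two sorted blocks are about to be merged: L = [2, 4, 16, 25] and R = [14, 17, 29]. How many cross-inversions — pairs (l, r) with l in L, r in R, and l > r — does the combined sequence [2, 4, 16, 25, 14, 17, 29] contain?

There are 3 split inversions.

Take each right-half value and tally the left-half values above it:
r = 14: 16, 25 → 2
r = 17: 25 → 1
r = 29: none → 0
Cross-inversions: 2 + 1 + 0 = 3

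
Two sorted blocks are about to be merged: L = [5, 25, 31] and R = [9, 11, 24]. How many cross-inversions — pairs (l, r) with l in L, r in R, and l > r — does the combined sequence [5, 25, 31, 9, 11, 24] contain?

Count, for every r in R, how many entries of L exceed r:
r = 9: 25, 31 → 2
r = 11: 25, 31 → 2
r = 24: 25, 31 → 2
Cross-inversions: 2 + 2 + 2 = 6

Split inversions: 6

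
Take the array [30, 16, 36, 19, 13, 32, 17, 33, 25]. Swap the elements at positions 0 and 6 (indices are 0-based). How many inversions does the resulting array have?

14 inversions

Positions 0 and 6 hold 30 and 17; after swapping, the array is [17, 16, 36, 19, 13, 32, 30, 33, 25].
Element-by-element contributions:
17: 2
16: 1
36: 6
19: 1
13: 0
32: 2
30: 1
33: 1
25: 0
Sum: 2 + 1 + 6 + 1 + 0 + 2 + 1 + 1 + 0 = 14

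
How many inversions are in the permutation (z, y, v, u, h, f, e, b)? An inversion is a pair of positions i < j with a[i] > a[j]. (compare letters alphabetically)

Inversions: 28

Sweep left to right; for each value list the smaller values that follow it:
z: 7
y: 6
v: 5
u: 4
h: 3
f: 2
e: 1
b: 0
Sum: 7 + 6 + 5 + 4 + 3 + 2 + 1 + 0 = 28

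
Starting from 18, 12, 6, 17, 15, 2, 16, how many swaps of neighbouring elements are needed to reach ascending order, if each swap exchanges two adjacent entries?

There are 13 adjacent swaps.

Minimum adjacent swaps = number of inversions (each swap of adjacent out-of-order elements removes one inversion and no swap can remove more).
Count inversions — for each element, later elements that are smaller:
18: 12, 6, 17, 15, 2, 16 → 6
12: 6, 2 → 2
6: 2 → 1
17: 15, 2, 16 → 3
15: 2 → 1
2: none → 0
16: none → 0
Total inversions: 6 + 2 + 1 + 3 + 1 + 0 + 0 = 13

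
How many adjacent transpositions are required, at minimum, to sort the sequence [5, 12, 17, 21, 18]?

The minimum number of adjacent swaps to sort an array equals its inversion count, since every such swap removes exactly one inversion.
Count inversions — for each element, later elements that are smaller:
5: none → 0
12: none → 0
17: none → 0
21: 18 → 1
18: none → 0
Total inversions: 0 + 0 + 0 + 1 + 0 = 1

1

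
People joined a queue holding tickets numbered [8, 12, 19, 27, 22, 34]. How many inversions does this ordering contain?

There is 1 out-of-order pair.

Inversion pairs (indices are 1-based):
(4,5): 27 > 22
That's 1 pair.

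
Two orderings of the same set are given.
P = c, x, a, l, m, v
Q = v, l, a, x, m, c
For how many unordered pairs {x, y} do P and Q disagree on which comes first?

Assign each item its position (1..6) in the first ordering, then rewrite the second ordering as that position sequence:
positions: c→1, x→2, a→3, l→4, m→5, v→6
second ordering as positions: [6, 4, 3, 2, 5, 1]
Discordant pairs = inversions in this position sequence.
6: 4, 3, 2, 5, 1 → 5
4: 3, 2, 1 → 3
3: 2, 1 → 2
2: 1 → 1
5: 1 → 1
1: 0
Total: 5 + 3 + 2 + 1 + 1 + 0 = 12

12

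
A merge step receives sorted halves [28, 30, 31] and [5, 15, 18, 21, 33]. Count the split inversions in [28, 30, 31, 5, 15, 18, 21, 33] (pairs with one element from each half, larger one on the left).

Take each right-half value and tally the left-half values above it:
r = 5: 28, 30, 31 → 3
r = 15: 28, 30, 31 → 3
r = 18: 28, 30, 31 → 3
r = 21: 28, 30, 31 → 3
r = 33: none → 0
Cross-inversions: 3 + 3 + 3 + 3 + 0 = 12

12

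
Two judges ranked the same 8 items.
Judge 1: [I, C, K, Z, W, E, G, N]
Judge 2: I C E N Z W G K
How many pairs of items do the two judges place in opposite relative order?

10

Assign each item its position (1..8) in the first ordering, then rewrite the second ordering as that position sequence:
positions: I→1, C→2, K→3, Z→4, W→5, E→6, G→7, N→8
second ordering as positions: [1, 2, 6, 8, 4, 5, 7, 3]
Discordant pairs = inversions in this position sequence.
1: 0
2: 0
6: 4, 5, 3 → 3
8: 4, 5, 7, 3 → 4
4: 3 → 1
5: 3 → 1
7: 3 → 1
3: 0
Total: 0 + 0 + 3 + 4 + 1 + 1 + 1 + 0 = 10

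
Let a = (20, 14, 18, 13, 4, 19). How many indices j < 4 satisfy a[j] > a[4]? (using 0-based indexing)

4 such elements

The element at index 4 is 4.
Elements before it: 20, 14, 18, 13
Those larger than 4: 20, 14, 18, 13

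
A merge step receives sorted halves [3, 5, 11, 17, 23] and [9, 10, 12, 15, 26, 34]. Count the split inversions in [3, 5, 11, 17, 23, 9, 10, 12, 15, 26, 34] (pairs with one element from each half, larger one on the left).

For each element r of the right run, count left-run elements greater than r:
r = 9: 11, 17, 23 → 3
r = 10: 11, 17, 23 → 3
r = 12: 17, 23 → 2
r = 15: 17, 23 → 2
r = 26: none → 0
r = 34: none → 0
Cross-inversions: 3 + 3 + 2 + 2 + 0 + 0 = 10

10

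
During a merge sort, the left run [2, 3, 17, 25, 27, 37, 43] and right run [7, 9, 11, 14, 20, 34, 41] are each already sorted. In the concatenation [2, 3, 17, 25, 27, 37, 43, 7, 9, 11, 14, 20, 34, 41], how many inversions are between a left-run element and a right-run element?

27 split inversions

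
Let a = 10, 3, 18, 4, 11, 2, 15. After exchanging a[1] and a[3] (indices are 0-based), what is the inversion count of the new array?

11

Positions 1 and 3 hold 3 and 4; after swapping, the array is [10, 4, 18, 3, 11, 2, 15].
For each element, count later entries that are smaller:
10 → 4, 3, 2 → 3
4 → 3, 2 → 2
18 → 3, 11, 2, 15 → 4
3 → 2 → 1
11 → 2 → 1
2 → none → 0
15 → none → 0
Sum: 3 + 2 + 4 + 1 + 1 + 0 + 0 = 11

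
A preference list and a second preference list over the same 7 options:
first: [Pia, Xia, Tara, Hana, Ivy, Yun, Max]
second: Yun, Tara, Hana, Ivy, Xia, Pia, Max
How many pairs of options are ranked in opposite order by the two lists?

12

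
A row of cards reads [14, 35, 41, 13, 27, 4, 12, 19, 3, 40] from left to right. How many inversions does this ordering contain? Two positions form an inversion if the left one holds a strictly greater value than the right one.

Sweep left to right; for each value list the smaller values that follow it:
14 → 13, 4, 12, 3 → 4
35 → 13, 27, 4, 12, 19, 3 → 6
41 → 13, 27, 4, 12, 19, 3, 40 → 7
13 → 4, 12, 3 → 3
27 → 4, 12, 19, 3 → 4
4 → 3 → 1
12 → 3 → 1
19 → 3 → 1
3 → none → 0
40 → none → 0
Sum: 4 + 6 + 7 + 3 + 4 + 1 + 1 + 1 + 0 + 0 = 27

27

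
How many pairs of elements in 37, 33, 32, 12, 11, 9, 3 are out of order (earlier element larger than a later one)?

21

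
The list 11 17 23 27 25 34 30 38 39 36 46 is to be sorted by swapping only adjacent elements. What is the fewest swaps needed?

There are 4 swaps.

Each adjacent swap fixes exactly one inversion, so the minimum swap count equals the number of inversions.
Count inversions — for each element, later elements that are smaller:
11: none → 0
17: none → 0
23: none → 0
27: 25 → 1
25: none → 0
34: 30 → 1
30: none → 0
38: 36 → 1
39: 36 → 1
36: none → 0
46: none → 0
Total inversions: 0 + 0 + 0 + 1 + 0 + 1 + 0 + 1 + 1 + 0 + 0 = 4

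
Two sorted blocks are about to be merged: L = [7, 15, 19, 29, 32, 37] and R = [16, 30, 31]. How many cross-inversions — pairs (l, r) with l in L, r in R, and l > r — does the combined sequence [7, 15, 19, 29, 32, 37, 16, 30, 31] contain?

Split inversions: 8

Count, for every r in R, how many entries of L exceed r:
r = 16: 19, 29, 32, 37 → 4
r = 30: 32, 37 → 2
r = 31: 32, 37 → 2
Cross-inversions: 4 + 2 + 2 = 8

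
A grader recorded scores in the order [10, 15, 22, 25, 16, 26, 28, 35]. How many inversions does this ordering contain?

Inversions: 2

Sweep left to right; for each value list the smaller values that follow it:
10 → none → 0
15 → none → 0
22 → 16 → 1
25 → 16 → 1
16 → none → 0
26 → none → 0
28 → none → 0
35 → none → 0
Sum: 0 + 0 + 1 + 1 + 0 + 0 + 0 + 0 = 2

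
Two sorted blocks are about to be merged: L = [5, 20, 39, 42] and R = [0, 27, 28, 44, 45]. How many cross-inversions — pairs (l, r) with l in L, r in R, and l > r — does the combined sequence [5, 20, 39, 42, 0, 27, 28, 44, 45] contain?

8 cross-inversions

For each element r of the right run, count left-run elements greater than r:
r = 0: 5, 20, 39, 42 → 4
r = 27: 39, 42 → 2
r = 28: 39, 42 → 2
r = 44: none → 0
r = 45: none → 0
Cross-inversions: 4 + 2 + 2 + 0 + 0 = 8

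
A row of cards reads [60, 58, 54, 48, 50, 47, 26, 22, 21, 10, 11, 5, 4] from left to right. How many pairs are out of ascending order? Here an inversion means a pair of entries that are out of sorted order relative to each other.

76

Sweep left to right; for each value list the smaller values that follow it:
60 → 58, 54, 48, 50, 47, 26, 22, 21, 10, 11, 5, 4 → 12
58 → 54, 48, 50, 47, 26, 22, 21, 10, 11, 5, 4 → 11
54 → 48, 50, 47, 26, 22, 21, 10, 11, 5, 4 → 10
48 → 47, 26, 22, 21, 10, 11, 5, 4 → 8
50 → 47, 26, 22, 21, 10, 11, 5, 4 → 8
47 → 26, 22, 21, 10, 11, 5, 4 → 7
26 → 22, 21, 10, 11, 5, 4 → 6
22 → 21, 10, 11, 5, 4 → 5
21 → 10, 11, 5, 4 → 4
10 → 5, 4 → 2
11 → 5, 4 → 2
5 → 4 → 1
4 → none → 0
Sum: 12 + 11 + 10 + 8 + 8 + 7 + 6 + 5 + 4 + 2 + 2 + 1 + 0 = 76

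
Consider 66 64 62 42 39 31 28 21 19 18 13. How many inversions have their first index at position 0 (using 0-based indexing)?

The element at index 0 is 66.
Elements after it: 64, 62, 42, 39, 31, 28, 21, 19, 18, 13
Those smaller than 66: 64, 62, 42, 39, 31, 28, 21, 19, 18, 13

10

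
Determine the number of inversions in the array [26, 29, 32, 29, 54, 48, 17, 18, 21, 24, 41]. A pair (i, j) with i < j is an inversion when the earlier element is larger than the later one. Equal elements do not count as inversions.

28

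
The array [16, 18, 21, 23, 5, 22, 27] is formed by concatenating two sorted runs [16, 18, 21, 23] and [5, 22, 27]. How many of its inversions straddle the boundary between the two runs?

There are 5 split inversions.

Take each right-half value and tally the left-half values above it:
r = 5: 16, 18, 21, 23 → 4
r = 22: 23 → 1
r = 27: none → 0
Cross-inversions: 4 + 1 + 0 = 5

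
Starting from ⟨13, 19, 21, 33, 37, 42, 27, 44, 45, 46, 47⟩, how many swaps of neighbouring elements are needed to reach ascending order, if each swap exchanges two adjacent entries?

Each adjacent swap fixes exactly one inversion, so the minimum swap count equals the number of inversions.
Count inversions — for each element, later elements that are smaller:
13: none → 0
19: none → 0
21: none → 0
33: 27 → 1
37: 27 → 1
42: 27 → 1
27: none → 0
44: none → 0
45: none → 0
46: none → 0
47: none → 0
Total inversions: 0 + 0 + 0 + 1 + 1 + 1 + 0 + 0 + 0 + 0 + 0 = 3

Adjacent swaps: 3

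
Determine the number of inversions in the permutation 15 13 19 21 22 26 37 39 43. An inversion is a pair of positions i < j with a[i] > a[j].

1 out-of-order pair

Element-by-element contributions:
15: 1
13: 0
19: 0
21: 0
22: 0
26: 0
37: 0
39: 0
43: 0
Sum: 1 + 0 + 0 + 0 + 0 + 0 + 0 + 0 + 0 = 1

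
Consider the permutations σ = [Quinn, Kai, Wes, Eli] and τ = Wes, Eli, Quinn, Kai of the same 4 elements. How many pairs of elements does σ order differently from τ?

4

Assign each item its position (1..4) in the first ordering, then rewrite the second ordering as that position sequence:
positions: Quinn→1, Kai→2, Wes→3, Eli→4
second ordering as positions: [3, 4, 1, 2]
Discordant pairs = inversions in this position sequence.
3: 1, 2 → 2
4: 1, 2 → 2
1: 0
2: 0
Total: 2 + 2 + 0 + 0 = 4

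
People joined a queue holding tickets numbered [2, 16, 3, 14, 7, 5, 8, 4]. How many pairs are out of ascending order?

14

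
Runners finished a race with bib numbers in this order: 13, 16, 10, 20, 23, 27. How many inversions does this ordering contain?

2 inversions

Count, for each position, how many later elements it exceeds:
13 → 10 → 1
16 → 10 → 1
10 → none → 0
20 → none → 0
23 → none → 0
27 → none → 0
Sum: 1 + 1 + 0 + 0 + 0 + 0 = 2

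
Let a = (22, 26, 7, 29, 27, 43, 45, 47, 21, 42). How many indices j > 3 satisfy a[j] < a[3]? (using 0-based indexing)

2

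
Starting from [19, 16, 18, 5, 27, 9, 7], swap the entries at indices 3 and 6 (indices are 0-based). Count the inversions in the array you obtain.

15 inversions

Positions 3 and 6 hold 5 and 7; after swapping, the array is [19, 16, 18, 7, 27, 9, 5].
Count, for each position, how many later elements it exceeds:
19: 5
16: 3
18: 3
7: 1
27: 2
9: 1
5: 0
Sum: 5 + 3 + 3 + 1 + 2 + 1 + 0 = 15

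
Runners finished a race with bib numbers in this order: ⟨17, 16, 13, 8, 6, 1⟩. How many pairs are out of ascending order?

15 inversions

Count, for each position, how many later elements it exceeds:
17 → 16, 13, 8, 6, 1 → 5
16 → 13, 8, 6, 1 → 4
13 → 8, 6, 1 → 3
8 → 6, 1 → 2
6 → 1 → 1
1 → none → 0
Sum: 5 + 4 + 3 + 2 + 1 + 0 = 15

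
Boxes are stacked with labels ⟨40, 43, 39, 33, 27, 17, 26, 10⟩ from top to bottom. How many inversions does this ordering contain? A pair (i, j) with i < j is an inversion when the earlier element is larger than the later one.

26 inversions

Element-by-element contributions:
40: 6
43: 6
39: 5
33: 4
27: 3
17: 1
26: 1
10: 0
Sum: 6 + 6 + 5 + 4 + 3 + 1 + 1 + 0 = 26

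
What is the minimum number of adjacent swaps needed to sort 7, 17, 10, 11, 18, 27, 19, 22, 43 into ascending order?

Minimum adjacent swaps = number of inversions (each swap of adjacent out-of-order elements removes one inversion and no swap can remove more).
Count inversions — for each element, later elements that are smaller:
7: none → 0
17: 10, 11 → 2
10: none → 0
11: none → 0
18: none → 0
27: 19, 22 → 2
19: none → 0
22: none → 0
43: none → 0
Total inversions: 0 + 2 + 0 + 0 + 0 + 2 + 0 + 0 + 0 = 4

Swaps: 4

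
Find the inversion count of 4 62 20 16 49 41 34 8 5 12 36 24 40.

Element-by-element contributions:
4 → none → 0
62 → 20, 16, 49, 41, 34, 8, 5, 12, 36, 24, 40 → 11
20 → 16, 8, 5, 12 → 4
16 → 8, 5, 12 → 3
49 → 41, 34, 8, 5, 12, 36, 24, 40 → 8
41 → 34, 8, 5, 12, 36, 24, 40 → 7
34 → 8, 5, 12, 24 → 4
8 → 5 → 1
5 → none → 0
12 → none → 0
36 → 24 → 1
24 → none → 0
40 → none → 0
Sum: 0 + 11 + 4 + 3 + 8 + 7 + 4 + 1 + 0 + 0 + 1 + 0 + 0 = 39

39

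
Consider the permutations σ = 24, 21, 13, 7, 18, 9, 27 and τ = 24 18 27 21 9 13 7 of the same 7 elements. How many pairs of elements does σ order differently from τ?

9 discordant pairs

Assign each item its position (1..7) in the first ordering, then rewrite the second ordering as that position sequence:
positions: 24→1, 21→2, 13→3, 7→4, 18→5, 9→6, 27→7
second ordering as positions: [1, 5, 7, 2, 6, 3, 4]
Discordant pairs = inversions in this position sequence.
1: 0
5: 2, 3, 4 → 3
7: 2, 6, 3, 4 → 4
2: 0
6: 3, 4 → 2
3: 0
4: 0
Total: 0 + 3 + 4 + 0 + 2 + 0 + 0 = 9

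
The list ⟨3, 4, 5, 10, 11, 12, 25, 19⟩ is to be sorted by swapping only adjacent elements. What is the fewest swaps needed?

1

Minimum adjacent swaps = number of inversions (each swap of adjacent out-of-order elements removes one inversion and no swap can remove more).
Count inversions — for each element, later elements that are smaller:
3: none → 0
4: none → 0
5: none → 0
10: none → 0
11: none → 0
12: none → 0
25: 19 → 1
19: none → 0
Total inversions: 0 + 0 + 0 + 0 + 0 + 0 + 1 + 0 = 1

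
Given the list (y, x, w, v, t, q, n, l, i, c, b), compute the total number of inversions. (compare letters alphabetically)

55

Element-by-element contributions:
y: 10
x: 9
w: 8
v: 7
t: 6
q: 5
n: 4
l: 3
i: 2
c: 1
b: 0
Sum: 10 + 9 + 8 + 7 + 6 + 5 + 4 + 3 + 2 + 1 + 0 = 55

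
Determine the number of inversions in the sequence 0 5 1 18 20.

Inversion pairs (indices are 1-based):
(2,3): 5 > 1
That's 1 pair.

1 inversion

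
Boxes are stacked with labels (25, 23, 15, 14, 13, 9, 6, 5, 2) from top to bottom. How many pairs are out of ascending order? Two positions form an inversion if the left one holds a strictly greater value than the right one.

There are 36 inversions.

For each element, count later entries that are smaller:
25: 8
23: 7
15: 6
14: 5
13: 4
9: 3
6: 2
5: 1
2: 0
Sum: 8 + 7 + 6 + 5 + 4 + 3 + 2 + 1 + 0 = 36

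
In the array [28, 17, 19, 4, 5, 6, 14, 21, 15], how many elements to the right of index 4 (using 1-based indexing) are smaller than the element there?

The element at index 4 is 4.
Elements after it: 5, 6, 14, 21, 15
None of them are smaller than 4.

0 such elements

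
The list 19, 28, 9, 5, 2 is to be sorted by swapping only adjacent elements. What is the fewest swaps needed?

There are 9 adjacent swaps.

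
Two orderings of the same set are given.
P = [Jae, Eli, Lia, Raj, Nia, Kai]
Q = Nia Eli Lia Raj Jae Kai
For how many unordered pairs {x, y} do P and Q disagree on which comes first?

7

Assign each item its position (1..6) in the first ordering, then rewrite the second ordering as that position sequence:
positions: Jae→1, Eli→2, Lia→3, Raj→4, Nia→5, Kai→6
second ordering as positions: [5, 2, 3, 4, 1, 6]
Discordant pairs = inversions in this position sequence.
5: 2, 3, 4, 1 → 4
2: 1 → 1
3: 1 → 1
4: 1 → 1
1: 0
6: 0
Total: 4 + 1 + 1 + 1 + 0 + 0 = 7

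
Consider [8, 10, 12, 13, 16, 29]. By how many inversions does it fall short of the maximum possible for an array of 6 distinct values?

Maximum inversions for 6 distinct elements is C(6, 2) = 6·5/2 = 15.
Current inversions — for each element, count later smaller elements:
8: 0
10: 0
12: 0
13: 0
16: 0
29: 0
Current total: 0 + 0 + 0 + 0 + 0 + 0 = 0
Shortfall: 15 − 0 = 15

15 inversions short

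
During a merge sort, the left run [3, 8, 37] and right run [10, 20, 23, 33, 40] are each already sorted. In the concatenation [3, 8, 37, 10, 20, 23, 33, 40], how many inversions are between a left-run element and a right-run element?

There are 4 cross-inversions.

Count, for every r in R, how many entries of L exceed r:
r = 10: 37 → 1
r = 20: 37 → 1
r = 23: 37 → 1
r = 33: 37 → 1
r = 40: none → 0
Cross-inversions: 1 + 1 + 1 + 1 + 0 = 4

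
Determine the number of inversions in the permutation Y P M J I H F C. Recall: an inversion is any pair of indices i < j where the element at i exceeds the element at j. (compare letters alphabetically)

28

Sweep left to right; for each value list the smaller values that follow it:
Y: 7
P: 6
M: 5
J: 4
I: 3
H: 2
F: 1
C: 0
Sum: 7 + 6 + 5 + 4 + 3 + 2 + 1 + 0 = 28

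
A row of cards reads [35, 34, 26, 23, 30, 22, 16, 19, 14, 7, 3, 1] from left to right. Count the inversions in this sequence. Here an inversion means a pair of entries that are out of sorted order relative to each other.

Count, for each position, how many later elements it exceeds:
35 → 34, 26, 23, 30, 22, 16, 19, 14, 7, 3, 1 → 11
34 → 26, 23, 30, 22, 16, 19, 14, 7, 3, 1 → 10
26 → 23, 22, 16, 19, 14, 7, 3, 1 → 8
23 → 22, 16, 19, 14, 7, 3, 1 → 7
30 → 22, 16, 19, 14, 7, 3, 1 → 7
22 → 16, 19, 14, 7, 3, 1 → 6
16 → 14, 7, 3, 1 → 4
19 → 14, 7, 3, 1 → 4
14 → 7, 3, 1 → 3
7 → 3, 1 → 2
3 → 1 → 1
1 → none → 0
Sum: 11 + 10 + 8 + 7 + 7 + 6 + 4 + 4 + 3 + 2 + 1 + 0 = 63

63 inversions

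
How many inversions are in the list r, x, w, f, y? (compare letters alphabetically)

Inversion pairs (indices are 0-based):
(0,3): r > f
(1,2): x > w
(1,3): x > f
(2,3): w > f
That's 4 pairs.

4 out-of-order pairs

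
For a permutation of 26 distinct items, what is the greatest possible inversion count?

There are 325 inversions.

A reversed (strictly descending) arrangement makes every pair an inversion, giving C(26, 2) inversions.
C(26, 2) = 26·25/2 = 325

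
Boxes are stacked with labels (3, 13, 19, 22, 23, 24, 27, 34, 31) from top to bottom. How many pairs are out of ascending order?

Count, for each position, how many later elements it exceeds:
3 → none → 0
13 → none → 0
19 → none → 0
22 → none → 0
23 → none → 0
24 → none → 0
27 → none → 0
34 → 31 → 1
31 → none → 0
Sum: 0 + 0 + 0 + 0 + 0 + 0 + 0 + 1 + 0 = 1

There is 1 out-of-order pair.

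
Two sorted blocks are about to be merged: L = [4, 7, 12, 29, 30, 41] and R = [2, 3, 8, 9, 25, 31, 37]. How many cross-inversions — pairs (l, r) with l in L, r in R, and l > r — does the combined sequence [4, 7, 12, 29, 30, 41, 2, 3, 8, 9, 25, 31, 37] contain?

Count, for every r in R, how many entries of L exceed r:
r = 2: 4, 7, 12, 29, 30, 41 → 6
r = 3: 4, 7, 12, 29, 30, 41 → 6
r = 8: 12, 29, 30, 41 → 4
r = 9: 12, 29, 30, 41 → 4
r = 25: 29, 30, 41 → 3
r = 31: 41 → 1
r = 37: 41 → 1
Cross-inversions: 6 + 6 + 4 + 4 + 3 + 1 + 1 = 25

25 cross-inversions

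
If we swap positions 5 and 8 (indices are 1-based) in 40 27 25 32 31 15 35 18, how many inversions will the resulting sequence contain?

Positions 5 and 8 hold 31 and 18; after swapping, the array is [40, 27, 25, 32, 18, 15, 35, 31].
Count, for each position, how many later elements it exceeds:
40 → 27, 25, 32, 18, 15, 35, 31 → 7
27 → 25, 18, 15 → 3
25 → 18, 15 → 2
32 → 18, 15, 31 → 3
18 → 15 → 1
15 → none → 0
35 → 31 → 1
31 → none → 0
Sum: 7 + 3 + 2 + 3 + 1 + 0 + 1 + 0 = 17

Inversions: 17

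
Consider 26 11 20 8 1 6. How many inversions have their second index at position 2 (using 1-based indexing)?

1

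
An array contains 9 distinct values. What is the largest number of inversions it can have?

The maximum occurs when the array is in strictly decreasing order: every one of the C(9, 2) pairs is inverted.
C(9, 2) = 9·8/2 = 36

36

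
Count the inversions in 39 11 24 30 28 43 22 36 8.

For each element, count later entries that are smaller:
39 → 11, 24, 30, 28, 22, 36, 8 → 7
11 → 8 → 1
24 → 22, 8 → 2
30 → 28, 22, 8 → 3
28 → 22, 8 → 2
43 → 22, 36, 8 → 3
22 → 8 → 1
36 → 8 → 1
8 → none → 0
Sum: 7 + 1 + 2 + 3 + 2 + 3 + 1 + 1 + 0 = 20

20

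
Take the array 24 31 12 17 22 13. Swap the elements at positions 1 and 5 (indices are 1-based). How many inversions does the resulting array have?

9

Positions 1 and 5 hold 24 and 22; after swapping, the array is [22, 31, 12, 17, 24, 13].
Sweep left to right; for each value list the smaller values that follow it:
22 → 12, 17, 13 → 3
31 → 12, 17, 24, 13 → 4
12 → none → 0
17 → 13 → 1
24 → 13 → 1
13 → none → 0
Sum: 3 + 4 + 0 + 1 + 1 + 0 = 9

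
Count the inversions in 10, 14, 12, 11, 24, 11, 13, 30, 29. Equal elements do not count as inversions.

9

Count, for each position, how many later elements it exceeds:
10 → none → 0
14 → 12, 11, 11, 13 → 4
12 → 11, 11 → 2
11 → none → 0
24 → 11, 13 → 2
11 → none → 0
13 → none → 0
30 → 29 → 1
29 → none → 0
Sum: 0 + 4 + 2 + 0 + 2 + 0 + 0 + 1 + 0 = 9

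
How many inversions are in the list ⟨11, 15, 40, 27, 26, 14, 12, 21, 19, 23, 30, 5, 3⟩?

For each element, count later entries that are smaller:
11 → 5, 3 → 2
15 → 14, 12, 5, 3 → 4
40 → 27, 26, 14, 12, 21, 19, 23, 30, 5, 3 → 10
27 → 26, 14, 12, 21, 19, 23, 5, 3 → 8
26 → 14, 12, 21, 19, 23, 5, 3 → 7
14 → 12, 5, 3 → 3
12 → 5, 3 → 2
21 → 19, 5, 3 → 3
19 → 5, 3 → 2
23 → 5, 3 → 2
30 → 5, 3 → 2
5 → 3 → 1
3 → none → 0
Sum: 2 + 4 + 10 + 8 + 7 + 3 + 2 + 3 + 2 + 2 + 2 + 1 + 0 = 46

46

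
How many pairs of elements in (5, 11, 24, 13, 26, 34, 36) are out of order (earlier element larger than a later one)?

Sweep left to right; for each value list the smaller values that follow it:
5 → none → 0
11 → none → 0
24 → 13 → 1
13 → none → 0
26 → none → 0
34 → none → 0
36 → none → 0
Sum: 0 + 0 + 1 + 0 + 0 + 0 + 0 = 1

There is 1 out-of-order pair.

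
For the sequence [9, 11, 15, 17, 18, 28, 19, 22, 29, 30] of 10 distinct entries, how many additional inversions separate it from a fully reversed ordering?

43

Maximum inversions for 10 distinct elements is C(10, 2) = 10·9/2 = 45.
Current inversions — for each element, count later smaller elements:
9: 0
11: 0
15: 0
17: 0
18: 0
28: 2
19: 0
22: 0
29: 0
30: 0
Current total: 0 + 0 + 0 + 0 + 0 + 2 + 0 + 0 + 0 + 0 = 2
Shortfall: 45 − 2 = 43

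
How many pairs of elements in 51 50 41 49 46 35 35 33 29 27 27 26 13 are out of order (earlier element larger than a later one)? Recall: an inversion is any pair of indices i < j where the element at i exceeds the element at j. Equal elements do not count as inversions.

74

Sweep left to right; for each value list the smaller values that follow it:
51 → 50, 41, 49, 46, 35, 35, 33, 29, 27, 27, 26, 13 → 12
50 → 41, 49, 46, 35, 35, 33, 29, 27, 27, 26, 13 → 11
41 → 35, 35, 33, 29, 27, 27, 26, 13 → 8
49 → 46, 35, 35, 33, 29, 27, 27, 26, 13 → 9
46 → 35, 35, 33, 29, 27, 27, 26, 13 → 8
35 → 33, 29, 27, 27, 26, 13 → 6
35 → 33, 29, 27, 27, 26, 13 → 6
33 → 29, 27, 27, 26, 13 → 5
29 → 27, 27, 26, 13 → 4
27 → 26, 13 → 2
27 → 26, 13 → 2
26 → 13 → 1
13 → none → 0
Sum: 12 + 11 + 8 + 9 + 8 + 6 + 6 + 5 + 4 + 2 + 2 + 1 + 0 = 74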